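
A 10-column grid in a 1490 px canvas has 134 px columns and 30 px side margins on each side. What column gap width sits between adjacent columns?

10 px

Content width = 1490 − 2·30 = 1430 px.
10·134 + 9g = 1430 → 9g = 90 → g = 10 px.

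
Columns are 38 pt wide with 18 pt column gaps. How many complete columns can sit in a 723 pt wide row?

13 columns

Each extra column adds 38 + 18 = 56 pt.
(723 + 18) / 56 = 13.23, so 13 columns fit.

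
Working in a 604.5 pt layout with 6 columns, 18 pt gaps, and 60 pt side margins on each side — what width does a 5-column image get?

400.75 pt

Take off 120 pt of margins, leaving 484.5 pt.
6 columns + 5 gaps: 6c + 5·18 = 484.5.
6c = 484.5 − 90 = 394.5, so c = 65.75 pt.
5-column span = 5·65.75 + 4·18 = 400.75 pt.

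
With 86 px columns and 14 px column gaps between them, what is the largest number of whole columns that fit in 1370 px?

13 columns: 13·86 + 12·14 = 1286 px ≤ 1370.
14 columns: 1386 px > 1370. So 13.

13 columns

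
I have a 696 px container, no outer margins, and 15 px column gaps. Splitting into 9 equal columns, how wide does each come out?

64 px

9c + 8·15 = 696 → 9c = 576 → c = 64 px.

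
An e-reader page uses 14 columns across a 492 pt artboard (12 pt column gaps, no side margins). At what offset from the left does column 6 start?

Subtracting 13 column gaps of 12 leaves 336 for 14 columns, so c = 24 pt.
Before column 6: 5 columns + 5 column gaps.
Offset = 5·(24 + 12) = 5·36 = 180 pt.

180 pt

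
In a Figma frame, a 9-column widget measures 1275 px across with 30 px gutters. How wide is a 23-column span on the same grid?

3305 px

Subtracting 8 gutters of 30 leaves 1035 for 9 columns, so c = 115 px.
Span of 23: 23·115 + 22·30 = 2645 + 660 = 3305 px.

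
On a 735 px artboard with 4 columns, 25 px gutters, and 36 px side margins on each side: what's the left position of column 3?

Content = 735 − 2·36 = 663 px.
663 − 3·25 = 588; ÷4 gives c = 147 px.
Before column 3: the margin + 2 columns + 2 gutters.
Offset = 36 + 2·(147 + 25) = 36 + 344 = 380 px.

380 px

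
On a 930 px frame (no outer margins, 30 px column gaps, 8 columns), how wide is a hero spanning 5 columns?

570 px

Subtracting 7 column gaps of 30 leaves 720 for 8 columns, so c = 90 px.
5 columns plus 4 column gaps: 450 + 120 = 570 px.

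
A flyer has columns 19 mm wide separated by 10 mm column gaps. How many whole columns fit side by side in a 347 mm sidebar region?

12 columns

k columns need k·19 + (k−1)·10 = k·29 − 10.
k·29 − 10 ≤ 347 → k ≤ 357 / 29 ≈ 12.31, so k = 12.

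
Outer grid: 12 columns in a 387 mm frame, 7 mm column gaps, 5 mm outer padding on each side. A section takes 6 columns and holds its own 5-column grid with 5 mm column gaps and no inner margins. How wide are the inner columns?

33 mm

Take off 10 mm of margins, leaving 377 mm.
Subtracting 11 column gaps of 7 leaves 300 for 12 columns, so c = 25 mm.
6-column span = 6·25 + 5·7 = 185 mm.
185 − 4·5 = 165; ÷5 gives d = 33 mm.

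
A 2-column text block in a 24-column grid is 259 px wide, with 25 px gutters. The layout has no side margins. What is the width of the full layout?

3383 px

2 columns + 1 gutter: 2c + 1·25 = 259.
2c = 259 − 25 = 234, so c = 117 px.
Summing: 2808 + 575 = 3383 px.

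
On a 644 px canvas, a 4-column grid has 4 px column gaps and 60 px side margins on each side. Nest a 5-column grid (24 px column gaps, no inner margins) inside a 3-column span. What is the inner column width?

59.2 px

Inside the margins: 644 − 120 = 524 px.
Subtracting 3 column gaps of 4 leaves 512 for 4 columns, so c = 128 px.
Span of 3: 3·128 + 2·4 = 384 + 8 = 392 px.
392 − 4·24 = 296; ÷5 gives d = 59.2 px.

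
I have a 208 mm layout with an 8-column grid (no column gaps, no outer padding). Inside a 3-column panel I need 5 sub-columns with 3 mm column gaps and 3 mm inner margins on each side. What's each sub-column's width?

208 / 8 = 26 mm per column.
With no column gaps, 3 columns span 3·26 = 78 mm.
Inner content = 78 − 2·3 = 72 mm.
5d + 4·3 = 72 → 5d = 60 → d = 12 mm.

12 mm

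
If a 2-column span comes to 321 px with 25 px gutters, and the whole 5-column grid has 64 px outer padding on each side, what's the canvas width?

2 columns + 1 gutter: 2c + 1·25 = 321.
2c = 321 − 25 = 296, so c = 148 px.
Canvas = 2·64 + 5·148 + 4·25 = 128 + 740 + 100 = 968 px.

968 px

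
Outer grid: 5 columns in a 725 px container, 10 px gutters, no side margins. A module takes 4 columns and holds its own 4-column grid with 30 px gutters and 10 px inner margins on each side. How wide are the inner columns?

725 − 4·10 = 685; ÷5 gives c = 137 px.
4-column span = 4·137 + 3·10 = 578 px.
Inner content = 578 − 2·10 = 558 px.
Subtracting 3 gutters of 30 leaves 468 for 4 columns, so d = 117 px.

117 px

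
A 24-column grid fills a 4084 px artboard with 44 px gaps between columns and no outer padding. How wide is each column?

24c + 23·44 = 4084 → 24c = 3072 → c = 128 px.

128 px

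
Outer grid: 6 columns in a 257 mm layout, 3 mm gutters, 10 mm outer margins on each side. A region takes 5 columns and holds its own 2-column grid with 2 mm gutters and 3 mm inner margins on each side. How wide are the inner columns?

94.5 mm

Inside the margins: 257 − 20 = 237 mm.
6 columns + 5 gutters: 6c + 5·3 = 237.
6c = 237 − 15 = 222, so c = 37 mm.
5 columns plus 4 gutters: 185 + 12 = 197 mm.
Inner content = 197 − 2·3 = 191 mm.
Subtracting 1 gutter of 2 leaves 189 for 2 columns, so d = 94.5 mm.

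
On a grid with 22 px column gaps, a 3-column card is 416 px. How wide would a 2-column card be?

270 px

3 columns + 2 column gaps: 3c + 2·22 = 416.
3c = 416 − 44 = 372, so c = 124 px.
Span of 2: 2·124 + 1·22 = 248 + 22 = 270 px.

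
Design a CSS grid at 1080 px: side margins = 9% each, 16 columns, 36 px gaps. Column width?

1080 × (1 − 2·9%) = 1080 × 82% = 885.6 px for the columns.
16c + 15·36 = 885.6 → 16c = 345.6 → c = 21.6 px.

21.6 px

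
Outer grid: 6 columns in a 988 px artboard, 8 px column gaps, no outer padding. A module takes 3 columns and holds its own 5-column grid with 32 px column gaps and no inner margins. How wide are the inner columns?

72.4 px

Subtracting 5 column gaps of 8 leaves 948 for 6 columns, so c = 158 px.
3 columns plus 2 column gaps: 474 + 16 = 490 px.
490 − 4·32 = 362; ÷5 gives d = 72.4 px.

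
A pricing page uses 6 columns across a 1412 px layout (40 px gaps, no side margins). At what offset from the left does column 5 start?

968 px

6 columns + 5 gaps: 6c + 5·40 = 1412.
6c = 1412 − 200 = 1212, so c = 202 px.
Before column 5: 4 columns + 4 gaps.
Offset = 4·(202 + 40) = 4·242 = 968 px.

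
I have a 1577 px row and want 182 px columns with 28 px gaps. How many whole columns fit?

7 columns

7 columns: 7·182 + 6·28 = 1442 px ≤ 1577.
8 columns: 1652 px > 1577. So 7.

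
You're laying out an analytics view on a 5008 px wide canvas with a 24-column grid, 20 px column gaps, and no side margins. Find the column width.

189.5 px

5008 − 23·20 = 4548; ÷24 gives c = 189.5 px.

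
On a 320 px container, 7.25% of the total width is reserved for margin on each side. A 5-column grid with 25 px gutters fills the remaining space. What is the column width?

34.72 px

Each margin = 7.25% of 320 = 23.2 px; content = 320 − 2·23.2 = 273.6 px.
5c + 4·25 = 273.6 → 5c = 173.6 → c = 34.72 px.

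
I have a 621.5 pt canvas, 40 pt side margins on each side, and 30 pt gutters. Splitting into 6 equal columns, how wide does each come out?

65.25 pt

Content width = 621.5 − 2·40 = 541.5 pt.
Subtracting 5 gutters of 30 leaves 391.5 for 6 columns, so c = 65.25 pt.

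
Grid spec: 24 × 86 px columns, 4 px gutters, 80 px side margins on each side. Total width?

2316 px

Total width: 2·80 + 24·86 + 23·4 = 2316 px.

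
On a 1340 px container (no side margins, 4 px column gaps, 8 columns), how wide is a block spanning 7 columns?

1172 px

8c + 7·4 = 1340 → 8c = 1312 → c = 164 px.
Span of 7: 7·164 + 6·4 = 1148 + 24 = 1172 px.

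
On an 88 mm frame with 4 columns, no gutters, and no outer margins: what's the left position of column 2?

22 mm

88 / 4 = 22 mm per column.
Each column+gutter stride is 22 mm; with no margin, 1 of them is 22 mm.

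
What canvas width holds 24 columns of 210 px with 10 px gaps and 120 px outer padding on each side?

5510 px

Canvas = 2·120 + 24·210 + 23·10 = 240 + 5040 + 230 = 5510 px.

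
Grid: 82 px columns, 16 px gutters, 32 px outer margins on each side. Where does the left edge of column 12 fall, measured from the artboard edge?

1110 px

Column 12 starts at margin + 11·(column + gutter) = 32 + 11·98 = 1110 px.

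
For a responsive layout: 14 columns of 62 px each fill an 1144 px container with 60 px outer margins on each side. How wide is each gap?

Subtract both margins: 1144 − 2·60 = 1024 px.
14 columns take 14·62 = 868 px; remaining 156 splits into 13 gaps.
g = 156 / 13 = 12 px.

12 px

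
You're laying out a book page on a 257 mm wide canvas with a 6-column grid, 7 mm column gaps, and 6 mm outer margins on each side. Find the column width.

Subtract both margins: 257 − 2·6 = 245 mm.
6 columns + 5 column gaps: 6c + 5·7 = 245.
6c = 245 − 35 = 210, so c = 35 mm.

35 mm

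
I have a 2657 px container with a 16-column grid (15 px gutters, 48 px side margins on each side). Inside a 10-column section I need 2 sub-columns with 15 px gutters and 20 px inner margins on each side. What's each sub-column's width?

770 px

Take off 96 px of margins, leaving 2561 px.
Subtracting 15 gutters of 15 leaves 2336 for 16 columns, so c = 146 px.
10 columns plus 9 gutters: 1460 + 135 = 1595 px.
Inner content = 1595 − 2·20 = 1555 px.
2d + 1·15 = 1555 → 2d = 1540 → d = 770 px.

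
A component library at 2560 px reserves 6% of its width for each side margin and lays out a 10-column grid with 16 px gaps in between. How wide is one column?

2560 × (1 − 2·6%) = 2560 × 88% = 2252.8 px for the columns.
2252.8 − 9·16 = 2108.8; ÷10 gives c = 210.88 px.

210.88 px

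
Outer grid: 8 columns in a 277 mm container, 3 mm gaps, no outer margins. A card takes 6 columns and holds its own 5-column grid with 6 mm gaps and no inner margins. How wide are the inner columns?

277 − 7·3 = 256; ÷8 gives c = 32 mm.
6-column span = 6·32 + 5·3 = 207 mm.
5 columns + 4 gaps: 5d + 4·6 = 207.
5d = 207 − 24 = 183, so d = 36.6 mm.

36.6 mm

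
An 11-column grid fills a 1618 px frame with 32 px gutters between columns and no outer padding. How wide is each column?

11c + 10·32 = 1618 → 11c = 1298 → c = 118 px.

118 px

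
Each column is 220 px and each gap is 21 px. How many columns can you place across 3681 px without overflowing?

k columns need k·220 + (k−1)·21 = k·241 − 21.
k·241 − 21 ≤ 3681 → k ≤ 3702 / 241 ≈ 15.36, so k = 15.

15 columns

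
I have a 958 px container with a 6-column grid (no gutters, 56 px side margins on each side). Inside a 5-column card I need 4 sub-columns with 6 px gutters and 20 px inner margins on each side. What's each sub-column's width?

Outer content = 958 − 2·56 = 846 px.
846 / 6 = 141 px per column.
With no gutters, 5 columns span 5·141 = 705 px.
Inner content = 705 − 2·20 = 665 px.
4 columns + 3 gutters: 4d + 3·6 = 665.
4d = 665 − 18 = 647, so d = 161.75 px.

161.75 px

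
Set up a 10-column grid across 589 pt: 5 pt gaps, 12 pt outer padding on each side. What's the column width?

Inside the margins: 589 − 24 = 565 pt.
10 columns + 9 gaps: 10c + 9·5 = 565.
10c = 565 − 45 = 520, so c = 52 pt.

52 pt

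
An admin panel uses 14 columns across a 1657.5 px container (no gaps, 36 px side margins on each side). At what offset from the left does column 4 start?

375.75 px

Take off 72 px of margins, leaving 1585.5 px.
14c = 1585.5 → c = 113.25 px.
Column 4 starts at margin + 3·(column + gutter) = 36 + 3·113.25 = 375.75 px.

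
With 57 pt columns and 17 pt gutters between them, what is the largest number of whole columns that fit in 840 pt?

11 columns

11 columns: 11·57 + 10·17 = 797 pt ≤ 840.
12 columns: 871 pt > 840. So 11.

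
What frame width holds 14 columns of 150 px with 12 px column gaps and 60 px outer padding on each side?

Frame = 2·60 + 14·150 + 13·12 = 120 + 2100 + 156 = 2376 px.

2376 px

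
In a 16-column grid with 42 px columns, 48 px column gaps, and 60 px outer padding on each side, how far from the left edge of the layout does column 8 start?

Before column 8: the margin + 7 columns + 7 column gaps.
Offset = 60 + 7·(42 + 48) = 60 + 630 = 690 px.

690 px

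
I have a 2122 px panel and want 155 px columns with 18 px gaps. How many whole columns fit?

12 columns: 12·155 + 11·18 = 2058 px ≤ 2122.
13 columns: 2231 px > 2122. So 12.

12 columns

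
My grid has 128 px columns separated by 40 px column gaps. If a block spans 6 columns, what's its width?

6-column span = 6·128 + 5·40 = 968 px.

968 px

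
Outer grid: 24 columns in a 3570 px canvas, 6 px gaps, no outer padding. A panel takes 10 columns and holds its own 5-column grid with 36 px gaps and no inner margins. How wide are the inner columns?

3570 − 23·6 = 3432; ÷24 gives c = 143 px.
Span of 10: 10·143 + 9·6 = 1430 + 54 = 1484 px.
Subtracting 4 gaps of 36 leaves 1340 for 5 columns, so d = 268 px.

268 px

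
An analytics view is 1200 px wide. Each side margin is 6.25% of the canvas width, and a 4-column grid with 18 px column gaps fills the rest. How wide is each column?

249 px

Margins: 6.25% × 1200 = 75 px each, so content = 1200 − 150 = 1050 px.
1050 − 3·18 = 996; ÷4 gives c = 249 px.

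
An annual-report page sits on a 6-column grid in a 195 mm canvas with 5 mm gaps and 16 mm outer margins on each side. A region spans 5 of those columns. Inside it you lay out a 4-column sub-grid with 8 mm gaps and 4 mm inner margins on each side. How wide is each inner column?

Take off 32 mm of margins, leaving 163 mm.
163 − 5·5 = 138; ÷6 gives c = 23 mm.
5-column span = 5·23 + 4·5 = 135 mm.
Inner content = 135 − 2·4 = 127 mm.
4 columns + 3 gaps: 4d + 3·8 = 127.
4d = 127 − 24 = 103, so d = 25.75 mm.

25.75 mm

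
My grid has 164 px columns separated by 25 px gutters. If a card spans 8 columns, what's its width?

1487 px

8 columns plus 7 gutters: 1312 + 175 = 1487 px.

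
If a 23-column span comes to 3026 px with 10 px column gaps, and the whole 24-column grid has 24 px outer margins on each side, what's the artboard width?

3026 − 22·10 = 2806; ÷23 gives c = 122 px.
Total width: 2·24 + 24·122 + 23·10 = 3206 px.

3206 px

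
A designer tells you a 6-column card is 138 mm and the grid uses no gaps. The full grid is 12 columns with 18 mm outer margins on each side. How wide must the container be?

312 mm

138 / 6 = 23 mm per column.
Summing: 36 + 276 = 312 mm.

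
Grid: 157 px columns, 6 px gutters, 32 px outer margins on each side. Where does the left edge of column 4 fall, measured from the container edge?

521 px

Before column 4: the margin + 3 columns + 3 gutters.
Offset = 32 + 3·(157 + 6) = 32 + 489 = 521 px.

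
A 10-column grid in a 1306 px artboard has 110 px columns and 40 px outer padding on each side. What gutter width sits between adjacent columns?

14 px

Inside the margins: 1306 − 80 = 1226 px.
10 columns take 10·110 = 1100 px; remaining 126 splits into 9 gutters.
g = 126 / 9 = 14 px.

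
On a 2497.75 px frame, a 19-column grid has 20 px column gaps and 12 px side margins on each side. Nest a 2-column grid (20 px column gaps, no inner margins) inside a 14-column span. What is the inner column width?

898.75 px

Inside the margins: 2497.75 − 24 = 2473.75 px.
19 columns + 18 column gaps: 19c + 18·20 = 2473.75.
19c = 2473.75 − 360 = 2113.75, so c = 111.25 px.
14-column span = 14·111.25 + 13·20 = 1817.5 px.
Subtracting 1 column gap of 20 leaves 1797.5 for 2 columns, so d = 898.75 px.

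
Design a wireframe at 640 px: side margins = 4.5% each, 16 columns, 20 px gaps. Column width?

640 × (1 − 2·4.5%) = 640 × 91% = 582.4 px for the columns.
582.4 − 15·20 = 282.4; ÷16 gives c = 17.65 px.

17.65 px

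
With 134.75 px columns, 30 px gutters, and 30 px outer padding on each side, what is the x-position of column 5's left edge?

Column 5 starts at margin + 4·(column + gutter) = 30 + 4·164.75 = 689 px.

689 px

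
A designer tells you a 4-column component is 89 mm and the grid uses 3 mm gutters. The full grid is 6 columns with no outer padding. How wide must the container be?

4 columns + 3 gutters: 4c + 3·3 = 89.
4c = 89 − 9 = 80, so c = 20 mm.
Total width: 6·20 + 5·3 = 135 mm.

135 mm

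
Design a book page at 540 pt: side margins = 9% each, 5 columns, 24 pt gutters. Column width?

69.36 pt

Margins: 9% × 540 = 48.6 pt each, so content = 540 − 97.2 = 442.8 pt.
Subtracting 4 gutters of 24 leaves 346.8 for 5 columns, so c = 69.36 pt.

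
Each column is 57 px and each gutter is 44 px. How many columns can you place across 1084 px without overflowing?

k columns need k·57 + (k−1)·44 = k·101 − 44.
k·101 − 44 ≤ 1084 → k ≤ 1128 / 101 ≈ 11.17, so k = 11.

11 columns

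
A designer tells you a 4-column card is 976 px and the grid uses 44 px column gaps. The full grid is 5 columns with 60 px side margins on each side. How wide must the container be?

1351 px

Subtracting 3 column gaps of 44 leaves 844 for 4 columns, so c = 211 px.
Total width: 2·60 + 5·211 + 4·44 = 1351 px.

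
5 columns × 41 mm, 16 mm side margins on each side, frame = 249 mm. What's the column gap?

Content width = 249 − 2·16 = 217 mm.
5·41 + 4g = 217 → 4g = 12 → g = 3 mm.

3 mm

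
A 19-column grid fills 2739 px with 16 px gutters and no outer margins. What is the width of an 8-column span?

1144 px

2739 − 18·16 = 2451; ÷19 gives c = 129 px.
8 columns plus 7 gutters: 1032 + 112 = 1144 px.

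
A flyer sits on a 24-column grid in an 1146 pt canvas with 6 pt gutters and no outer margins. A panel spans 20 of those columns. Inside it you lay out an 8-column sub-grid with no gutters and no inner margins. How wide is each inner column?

119.25 pt

24 columns + 23 gutters: 24c + 23·6 = 1146.
24c = 1146 − 138 = 1008, so c = 42 pt.
20 columns plus 19 gutters: 840 + 114 = 954 pt.
954 / 8 = 119.25 pt per column.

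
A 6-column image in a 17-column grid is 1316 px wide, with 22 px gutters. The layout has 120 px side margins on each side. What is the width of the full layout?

1316 − 5·22 = 1206; ÷6 gives c = 201 px.
Total width: 2·120 + 17·201 + 16·22 = 4009 px.

4009 px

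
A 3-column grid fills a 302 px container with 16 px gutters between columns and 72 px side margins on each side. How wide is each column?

42 px

Inside the margins: 302 − 144 = 158 px.
158 − 2·16 = 126; ÷3 gives c = 42 px.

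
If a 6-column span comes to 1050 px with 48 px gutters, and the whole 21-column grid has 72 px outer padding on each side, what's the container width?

6c + 5·48 = 1050 → 6c = 810 → c = 135 px.
Adding margins, columns and gutters: 144 + 2835 + 960 = 3939 px.

3939 px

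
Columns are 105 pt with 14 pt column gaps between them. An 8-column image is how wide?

Span of 8: 8·105 + 7·14 = 840 + 98 = 938 pt.

938 pt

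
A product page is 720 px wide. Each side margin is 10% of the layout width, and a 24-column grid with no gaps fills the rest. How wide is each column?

Each margin = 10% of 720 = 72 px; content = 720 − 2·72 = 576 px.
24c = 576 → c = 24 px.

24 px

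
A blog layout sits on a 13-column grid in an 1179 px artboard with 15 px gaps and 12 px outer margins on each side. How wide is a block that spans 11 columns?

975 px

Take off 24 px of margins, leaving 1155 px.
Subtracting 12 gaps of 15 leaves 975 for 13 columns, so c = 75 px.
11 columns plus 10 gaps: 825 + 150 = 975 px.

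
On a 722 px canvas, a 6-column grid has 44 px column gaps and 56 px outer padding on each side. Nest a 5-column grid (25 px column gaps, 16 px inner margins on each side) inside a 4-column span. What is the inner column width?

52 px

Take off 112 px of margins, leaving 610 px.
Subtracting 5 column gaps of 44 leaves 390 for 6 columns, so c = 65 px.
4-column span = 4·65 + 3·44 = 392 px.
Inner content = 392 − 2·16 = 360 px.
Subtracting 4 column gaps of 25 leaves 260 for 5 columns, so d = 52 px.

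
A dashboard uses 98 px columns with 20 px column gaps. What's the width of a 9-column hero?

9 columns plus 8 column gaps: 882 + 160 = 1042 px.

1042 px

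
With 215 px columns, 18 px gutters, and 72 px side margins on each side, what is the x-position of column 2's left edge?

305 px

Before column 2: the margin + 1 column + 1 gutter.
Offset = 72 + 1·(215 + 18) = 72 + 233 = 305 px.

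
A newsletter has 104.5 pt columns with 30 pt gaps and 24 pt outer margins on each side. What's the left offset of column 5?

562 pt

Before column 5: the margin + 4 columns + 4 gaps.
Offset = 24 + 4·(104.5 + 30) = 24 + 538 = 562 pt.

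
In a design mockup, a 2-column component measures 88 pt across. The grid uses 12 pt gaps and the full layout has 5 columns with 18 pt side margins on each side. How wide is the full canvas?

274 pt

2 columns + 1 gap: 2c + 1·12 = 88.
2c = 88 − 12 = 76, so c = 38 pt.
Canvas = 2·18 + 5·38 + 4·12 = 36 + 190 + 48 = 274 pt.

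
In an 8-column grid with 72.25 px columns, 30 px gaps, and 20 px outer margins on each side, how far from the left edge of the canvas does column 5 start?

Column 5 starts at margin + 4·(column + gutter) = 20 + 4·102.25 = 429 px.

429 px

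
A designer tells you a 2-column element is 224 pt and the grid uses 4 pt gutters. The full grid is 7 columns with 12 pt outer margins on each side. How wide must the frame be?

818 pt

Subtracting 1 gutter of 4 leaves 220 for 2 columns, so c = 110 pt.
Adding margins, columns and gutters: 24 + 770 + 24 = 818 pt.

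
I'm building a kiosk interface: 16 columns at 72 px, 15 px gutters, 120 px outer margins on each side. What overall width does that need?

Total width: 2·120 + 16·72 + 15·15 = 1617 px.

1617 px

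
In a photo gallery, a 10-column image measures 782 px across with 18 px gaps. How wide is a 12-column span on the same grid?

942 px

782 − 9·18 = 620; ÷10 gives c = 62 px.
12-column span = 12·62 + 11·18 = 942 px.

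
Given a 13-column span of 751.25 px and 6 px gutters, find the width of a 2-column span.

110.5 px

751.25 − 12·6 = 679.25; ÷13 gives c = 52.25 px.
Span of 2: 2·52.25 + 1·6 = 104.5 + 6 = 110.5 px.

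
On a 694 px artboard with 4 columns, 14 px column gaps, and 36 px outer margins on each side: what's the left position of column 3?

354 px

Inside the margins: 694 − 72 = 622 px.
4c + 3·14 = 622 → 4c = 580 → c = 145 px.
Column 3 starts at margin + 2·(column + gutter) = 36 + 2·159 = 354 px.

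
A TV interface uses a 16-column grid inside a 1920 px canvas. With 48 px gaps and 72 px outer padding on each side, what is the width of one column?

Content width = 1920 − 2·72 = 1776 px.
1776 − 15·48 = 1056; ÷16 gives c = 66 px.

66 px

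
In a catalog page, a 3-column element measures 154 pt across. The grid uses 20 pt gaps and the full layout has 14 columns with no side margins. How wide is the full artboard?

792 pt

154 − 2·20 = 114; ÷3 gives c = 38 pt.
Total width: 14·38 + 13·20 = 792 pt.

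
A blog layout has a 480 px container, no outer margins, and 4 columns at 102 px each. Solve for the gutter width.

24 px

4·102 + 3g = 480 → 3g = 72 → g = 24 px.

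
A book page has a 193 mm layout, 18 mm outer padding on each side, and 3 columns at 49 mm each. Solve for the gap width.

Subtract both margins: 193 − 2·18 = 157 mm.
3·49 + 2g = 157 → 2g = 10 → g = 5 mm.

5 mm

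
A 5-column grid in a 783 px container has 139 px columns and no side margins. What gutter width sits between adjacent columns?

22 px

5 columns take 5·139 = 695 px; remaining 88 splits into 4 gutters.
g = 88 / 4 = 22 px.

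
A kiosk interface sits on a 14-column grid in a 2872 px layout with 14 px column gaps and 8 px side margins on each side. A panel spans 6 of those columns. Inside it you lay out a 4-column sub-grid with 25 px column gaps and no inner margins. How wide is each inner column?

Inside the margins: 2872 − 16 = 2856 px.
Subtracting 13 column gaps of 14 leaves 2674 for 14 columns, so c = 191 px.
6-column span = 6·191 + 5·14 = 1216 px.
1216 − 3·25 = 1141; ÷4 gives d = 285.25 px.

285.25 px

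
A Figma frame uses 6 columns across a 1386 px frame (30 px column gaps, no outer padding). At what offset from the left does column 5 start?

6 columns + 5 column gaps: 6c + 5·30 = 1386.
6c = 1386 − 150 = 1236, so c = 206 px.
No margin, so column 5 starts at 4·(column + gutter) = 4·236 = 944 px.

944 px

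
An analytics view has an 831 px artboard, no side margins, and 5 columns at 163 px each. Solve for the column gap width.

Columns use 815 px, leaving 16 px across 4 column gaps = 4 px each.

4 px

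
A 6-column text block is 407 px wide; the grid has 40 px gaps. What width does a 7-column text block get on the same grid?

6c + 5·40 = 407 → 6c = 207 → c = 34.5 px.
7 columns plus 6 gaps: 241.5 + 240 = 481.5 px.

481.5 px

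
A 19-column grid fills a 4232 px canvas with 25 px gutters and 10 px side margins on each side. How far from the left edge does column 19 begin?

Inside the margins: 4232 − 20 = 4212 px.
4212 − 18·25 = 3762; ÷19 gives c = 198 px.
Column 19 starts at margin + 18·(column + gutter) = 10 + 18·223 = 4024 px.

4024 px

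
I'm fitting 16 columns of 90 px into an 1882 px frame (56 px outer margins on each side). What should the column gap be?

22 px

Content width = 1882 − 2·56 = 1770 px.
Columns use 1440 px, leaving 330 px across 15 column gaps = 22 px each.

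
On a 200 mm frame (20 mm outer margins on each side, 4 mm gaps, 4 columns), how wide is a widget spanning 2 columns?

78 mm

Inside the margins: 200 − 40 = 160 mm.
4 columns + 3 gaps: 4c + 3·4 = 160.
4c = 160 − 12 = 148, so c = 37 mm.
2 columns plus 1 gap: 74 + 4 = 78 mm.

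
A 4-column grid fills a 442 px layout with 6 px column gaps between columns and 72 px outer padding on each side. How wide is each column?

70 px

Content width = 442 − 2·72 = 298 px.
4 columns + 3 column gaps: 4c + 3·6 = 298.
4c = 298 − 18 = 280, so c = 70 px.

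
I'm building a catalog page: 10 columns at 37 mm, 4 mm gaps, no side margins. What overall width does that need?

406 mm

Container = 10·37 + 9·4 = 370 + 36 = 406 mm.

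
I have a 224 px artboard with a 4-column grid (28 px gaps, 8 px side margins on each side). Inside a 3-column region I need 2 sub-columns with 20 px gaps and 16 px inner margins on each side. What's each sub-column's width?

Take off 16 px of margins, leaving 208 px.
4 columns + 3 gaps: 4c + 3·28 = 208.
4c = 208 − 84 = 124, so c = 31 px.
3 columns plus 2 gaps: 93 + 56 = 149 px.
Inner content = 149 − 2·16 = 117 px.
2 columns + 1 gap: 2d + 1·20 = 117.
2d = 117 − 20 = 97, so d = 48.5 px.

48.5 px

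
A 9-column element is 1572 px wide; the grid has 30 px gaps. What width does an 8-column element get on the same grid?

1394 px

9c + 8·30 = 1572 → 9c = 1332 → c = 148 px.
8 columns plus 7 gaps: 1184 + 210 = 1394 px.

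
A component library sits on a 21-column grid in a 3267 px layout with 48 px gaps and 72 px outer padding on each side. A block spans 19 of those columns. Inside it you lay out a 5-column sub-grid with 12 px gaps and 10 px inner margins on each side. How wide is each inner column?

Outer content = 3267 − 2·72 = 3123 px.
3123 − 20·48 = 2163; ÷21 gives c = 103 px.
19 columns plus 18 gaps: 1957 + 864 = 2821 px.
Inner content = 2821 − 2·10 = 2801 px.
5d + 4·12 = 2801 → 5d = 2753 → d = 550.6 px.

550.6 px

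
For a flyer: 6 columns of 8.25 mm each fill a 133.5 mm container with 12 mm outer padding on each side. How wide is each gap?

12 mm

Inside the margins: 133.5 − 24 = 109.5 mm.
6·8.25 + 5g = 109.5 → 5g = 60 → g = 12 mm.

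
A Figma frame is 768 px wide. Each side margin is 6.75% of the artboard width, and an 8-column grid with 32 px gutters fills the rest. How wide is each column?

55.04 px

Each margin = 6.75% of 768 = 51.84 px; content = 768 − 2·51.84 = 664.32 px.
8 columns + 7 gutters: 8c + 7·32 = 664.32.
8c = 664.32 − 224 = 440.32, so c = 55.04 px.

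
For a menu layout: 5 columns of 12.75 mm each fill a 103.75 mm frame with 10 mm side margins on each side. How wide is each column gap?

Inside the margins: 103.75 − 20 = 83.75 mm.
Columns use 63.75 mm, leaving 20 mm across 4 column gaps = 5 mm each.

5 mm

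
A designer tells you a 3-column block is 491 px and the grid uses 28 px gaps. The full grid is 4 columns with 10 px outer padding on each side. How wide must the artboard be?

3 columns + 2 gaps: 3c + 2·28 = 491.
3c = 491 − 56 = 435, so c = 145 px.
Adding margins, columns and gutters: 20 + 580 + 84 = 684 px.

684 px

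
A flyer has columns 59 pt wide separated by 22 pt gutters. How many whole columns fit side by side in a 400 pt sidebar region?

Each extra column adds 59 + 22 = 81 pt.
(400 + 22) / 81 = 5.21, so 5 columns fit.

5 columns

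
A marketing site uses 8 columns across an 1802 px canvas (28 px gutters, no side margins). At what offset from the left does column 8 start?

Subtracting 7 gutters of 28 leaves 1606 for 8 columns, so c = 200.75 px.
No margin, so column 8 starts at 7·(column + gutter) = 7·228.75 = 1601.25 px.

1601.25 px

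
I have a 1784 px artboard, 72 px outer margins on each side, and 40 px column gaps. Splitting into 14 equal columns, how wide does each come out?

80 px

Inside the margins: 1784 − 144 = 1640 px.
14 columns + 13 column gaps: 14c + 13·40 = 1640.
14c = 1640 − 520 = 1120, so c = 80 px.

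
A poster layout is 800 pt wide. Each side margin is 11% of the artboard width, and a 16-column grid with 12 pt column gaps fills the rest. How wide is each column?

Each margin = 11% of 800 = 88 pt; content = 800 − 2·88 = 624 pt.
Subtracting 15 column gaps of 12 leaves 444 for 16 columns, so c = 27.75 pt.

27.75 pt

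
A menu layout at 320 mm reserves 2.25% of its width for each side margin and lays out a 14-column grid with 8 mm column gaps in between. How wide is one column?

320 × (1 − 2·2.25%) = 320 × 95.5% = 305.6 mm for the columns.
14c + 13·8 = 305.6 → 14c = 201.6 → c = 14.4 mm.

14.4 mm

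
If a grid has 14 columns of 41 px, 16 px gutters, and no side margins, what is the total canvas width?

782 px

Canvas = 14·41 + 13·16 = 574 + 208 = 782 px.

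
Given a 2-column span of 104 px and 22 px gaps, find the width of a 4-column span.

2c + 1·22 = 104 → 2c = 82 → c = 41 px.
4-column span = 4·41 + 3·22 = 230 px.

230 px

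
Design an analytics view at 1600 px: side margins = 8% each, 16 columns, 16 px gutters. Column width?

1600 × (1 − 2·8%) = 1600 × 84% = 1344 px for the columns.
Subtracting 15 gutters of 16 leaves 1104 for 16 columns, so c = 69 px.

69 px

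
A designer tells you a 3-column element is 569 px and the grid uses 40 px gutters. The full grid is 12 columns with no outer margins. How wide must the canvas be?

2396 px

3c + 2·40 = 569 → 3c = 489 → c = 163 px.
Canvas = 12·163 + 11·40 = 1956 + 440 = 2396 px.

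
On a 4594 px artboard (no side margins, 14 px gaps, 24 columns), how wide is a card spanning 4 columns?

754 px

24c + 23·14 = 4594 → 24c = 4272 → c = 178 px.
4 columns plus 3 gaps: 712 + 42 = 754 px.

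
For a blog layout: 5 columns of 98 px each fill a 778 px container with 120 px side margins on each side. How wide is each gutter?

12 px

Inside the margins: 778 − 240 = 538 px.
5·98 + 4g = 538 → 4g = 48 → g = 12 px.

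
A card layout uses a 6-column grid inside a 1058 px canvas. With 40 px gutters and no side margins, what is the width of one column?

Subtracting 5 gutters of 40 leaves 858 for 6 columns, so c = 143 px.

143 px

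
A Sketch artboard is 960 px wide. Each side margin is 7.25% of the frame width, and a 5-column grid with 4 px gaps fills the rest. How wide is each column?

160.96 px

Margins: 7.25% × 960 = 69.6 px each, so content = 960 − 139.2 = 820.8 px.
820.8 − 4·4 = 804.8; ÷5 gives c = 160.96 px.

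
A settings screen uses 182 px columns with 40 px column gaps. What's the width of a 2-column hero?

2 columns plus 1 column gap: 364 + 40 = 404 px.

404 px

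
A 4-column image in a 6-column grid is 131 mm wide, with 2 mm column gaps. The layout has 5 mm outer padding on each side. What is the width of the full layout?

207.5 mm

131 − 3·2 = 125; ÷4 gives c = 31.25 mm.
Total width: 2·5 + 6·31.25 + 5·2 = 207.5 mm.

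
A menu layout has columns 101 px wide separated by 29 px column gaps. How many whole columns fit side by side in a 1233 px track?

k columns need k·101 + (k−1)·29 = k·130 − 29.
k·130 − 29 ≤ 1233 → k ≤ 1262 / 130 ≈ 9.71, so k = 9.

9 columns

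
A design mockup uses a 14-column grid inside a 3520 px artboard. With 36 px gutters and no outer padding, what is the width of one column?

218 px

Subtracting 13 gutters of 36 leaves 3052 for 14 columns, so c = 218 px.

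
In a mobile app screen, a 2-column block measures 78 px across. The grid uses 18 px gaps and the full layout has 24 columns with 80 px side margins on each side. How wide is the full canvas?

1294 px

Subtracting 1 gap of 18 leaves 60 for 2 columns, so c = 30 px.
Adding margins, columns and gutters: 160 + 720 + 414 = 1294 px.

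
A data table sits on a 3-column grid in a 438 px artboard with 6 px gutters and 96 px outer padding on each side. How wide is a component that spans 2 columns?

162 px

Subtract both margins: 438 − 2·96 = 246 px.
3 columns + 2 gutters: 3c + 2·6 = 246.
3c = 246 − 12 = 234, so c = 78 px.
Span of 2: 2·78 + 1·6 = 156 + 6 = 162 px.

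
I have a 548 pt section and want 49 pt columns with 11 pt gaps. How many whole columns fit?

k columns need k·49 + (k−1)·11 = k·60 − 11.
k·60 − 11 ≤ 548 → k ≤ 559 / 60 ≈ 9.32, so k = 9.

9 columns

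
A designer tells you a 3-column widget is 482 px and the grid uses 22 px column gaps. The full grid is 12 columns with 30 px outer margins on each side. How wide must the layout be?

3 columns + 2 column gaps: 3c + 2·22 = 482.
3c = 482 − 44 = 438, so c = 146 px.
Total width: 2·30 + 12·146 + 11·22 = 2054 px.

2054 px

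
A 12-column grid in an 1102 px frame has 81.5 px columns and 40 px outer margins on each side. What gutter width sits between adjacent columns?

Inside the margins: 1102 − 80 = 1022 px.
12 columns take 12·81.5 = 978 px; remaining 44 splits into 11 gutters.
g = 44 / 11 = 4 px.

4 px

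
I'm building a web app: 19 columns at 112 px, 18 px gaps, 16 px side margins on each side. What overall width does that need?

2484 px

Adding margins, columns and gutters: 32 + 2128 + 324 = 2484 px.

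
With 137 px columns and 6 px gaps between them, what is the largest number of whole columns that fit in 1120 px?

k columns need k·137 + (k−1)·6 = k·143 − 6.
k·143 − 6 ≤ 1120 → k ≤ 1126 / 143 ≈ 7.87, so k = 7.

7 columns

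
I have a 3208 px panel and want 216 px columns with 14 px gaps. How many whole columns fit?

14 columns

Each extra column adds 216 + 14 = 230 px.
(3208 + 14) / 230 = 14.01, so 14 columns fit.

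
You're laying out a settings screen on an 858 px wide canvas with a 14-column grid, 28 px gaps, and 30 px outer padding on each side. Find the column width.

Take off 60 px of margins, leaving 798 px.
798 − 13·28 = 434; ÷14 gives c = 31 px.

31 px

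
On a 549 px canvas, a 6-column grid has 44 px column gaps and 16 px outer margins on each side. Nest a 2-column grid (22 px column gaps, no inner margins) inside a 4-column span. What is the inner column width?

Take off 32 px of margins, leaving 517 px.
6c + 5·44 = 517 → 6c = 297 → c = 49.5 px.
4-column span = 4·49.5 + 3·44 = 330 px.
2d + 1·22 = 330 → 2d = 308 → d = 154 px.

154 px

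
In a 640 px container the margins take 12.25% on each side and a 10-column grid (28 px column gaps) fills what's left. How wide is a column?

23.12 px

Margins: 12.25% × 640 = 78.4 px each, so content = 640 − 156.8 = 483.2 px.
Subtracting 9 column gaps of 28 leaves 231.2 for 10 columns, so c = 23.12 px.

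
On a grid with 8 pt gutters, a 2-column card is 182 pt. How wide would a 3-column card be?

277 pt

2 columns + 1 gutter: 2c + 1·8 = 182.
2c = 182 − 8 = 174, so c = 87 pt.
3 columns plus 2 gutters: 261 + 16 = 277 pt.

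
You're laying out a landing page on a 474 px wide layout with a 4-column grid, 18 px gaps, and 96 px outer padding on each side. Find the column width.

Content width = 474 − 2·96 = 282 px.
4c + 3·18 = 282 → 4c = 228 → c = 57 px.

57 px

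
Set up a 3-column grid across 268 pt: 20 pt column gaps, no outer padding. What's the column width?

Subtracting 2 column gaps of 20 leaves 228 for 3 columns, so c = 76 pt.

76 pt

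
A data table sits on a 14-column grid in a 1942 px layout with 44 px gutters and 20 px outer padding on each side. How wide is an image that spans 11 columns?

Content width = 1942 − 2·20 = 1902 px.
Subtracting 13 gutters of 44 leaves 1330 for 14 columns, so c = 95 px.
11-column span = 11·95 + 10·44 = 1485 px.

1485 px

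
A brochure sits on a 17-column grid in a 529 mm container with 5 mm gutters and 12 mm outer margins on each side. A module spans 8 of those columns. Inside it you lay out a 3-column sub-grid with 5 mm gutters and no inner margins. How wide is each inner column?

Outer content = 529 − 2·12 = 505 mm.
17 columns + 16 gutters: 17c + 16·5 = 505.
17c = 505 − 80 = 425, so c = 25 mm.
Span of 8: 8·25 + 7·5 = 200 + 35 = 235 mm.
235 − 2·5 = 225; ÷3 gives d = 75 mm.

75 mm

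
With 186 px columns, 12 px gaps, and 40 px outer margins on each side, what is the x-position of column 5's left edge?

832 px

Each column+gutter stride is 198 px; 4 of them past the 40 px margin is 40 + 792 = 832 px.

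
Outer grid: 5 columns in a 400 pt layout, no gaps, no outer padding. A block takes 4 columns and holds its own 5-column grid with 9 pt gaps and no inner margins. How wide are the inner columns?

56.8 pt

5c = 400 → c = 80 pt.
With no gaps, 4 columns span 4·80 = 320 pt.
Subtracting 4 gaps of 9 leaves 284 for 5 columns, so d = 56.8 pt.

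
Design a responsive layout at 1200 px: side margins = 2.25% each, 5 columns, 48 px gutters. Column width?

Margins: 2.25% × 1200 = 27 px each, so content = 1200 − 54 = 1146 px.
5c + 4·48 = 1146 → 5c = 954 → c = 190.8 px.

190.8 px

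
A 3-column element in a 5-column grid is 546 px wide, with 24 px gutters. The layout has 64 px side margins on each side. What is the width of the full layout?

3c + 2·24 = 546 → 3c = 498 → c = 166 px.
Adding margins, columns and gutters: 128 + 830 + 96 = 1054 px.

1054 px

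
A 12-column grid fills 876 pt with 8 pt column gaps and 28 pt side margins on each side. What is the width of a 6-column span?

406 pt

Subtract both margins: 876 − 2·28 = 820 pt.
Subtracting 11 column gaps of 8 leaves 732 for 12 columns, so c = 61 pt.
Span of 6: 6·61 + 5·8 = 366 + 40 = 406 pt.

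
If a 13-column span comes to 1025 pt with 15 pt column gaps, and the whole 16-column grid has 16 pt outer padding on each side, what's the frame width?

Subtracting 12 column gaps of 15 leaves 845 for 13 columns, so c = 65 pt.
Total width: 2·16 + 16·65 + 15·15 = 1297 pt.

1297 pt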